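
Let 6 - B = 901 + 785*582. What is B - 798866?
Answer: -1256631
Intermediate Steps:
B = -457765 (B = 6 - (901 + 785*582) = 6 - (901 + 456870) = 6 - 1*457771 = 6 - 457771 = -457765)
B - 798866 = -457765 - 798866 = -1256631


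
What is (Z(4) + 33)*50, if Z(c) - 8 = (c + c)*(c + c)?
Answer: 5250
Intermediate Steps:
Z(c) = 8 + 4*c² (Z(c) = 8 + (c + c)*(c + c) = 8 + (2*c)*(2*c) = 8 + 4*c²)
(Z(4) + 33)*50 = ((8 + 4*4²) + 33)*50 = ((8 + 4*16) + 33)*50 = ((8 + 64) + 33)*50 = (72 + 33)*50 = 105*50 = 5250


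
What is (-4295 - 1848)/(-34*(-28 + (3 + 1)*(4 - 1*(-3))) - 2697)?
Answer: 6143/2697 ≈ 2.2777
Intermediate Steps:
(-4295 - 1848)/(-34*(-28 + (3 + 1)*(4 - 1*(-3))) - 2697) = -6143/(-34*(-28 + 4*(4 + 3)) - 2697) = -6143/(-34*(-28 + 4*7) - 2697) = -6143/(-34*(-28 + 28) - 2697) = -6143/(-34*0 - 2697) = -6143/(0 - 2697) = -6143/(-2697) = -6143*(-1/2697) = 6143/2697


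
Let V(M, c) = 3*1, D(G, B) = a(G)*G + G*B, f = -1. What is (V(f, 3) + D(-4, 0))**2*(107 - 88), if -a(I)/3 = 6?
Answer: 106875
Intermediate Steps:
a(I) = -18 (a(I) = -3*6 = -18)
D(G, B) = -18*G + B*G (D(G, B) = -18*G + G*B = -18*G + B*G)
V(M, c) = 3
(V(f, 3) + D(-4, 0))**2*(107 - 88) = (3 - 4*(-18 + 0))**2*(107 - 88) = (3 - 4*(-18))**2*19 = (3 + 72)**2*19 = 75**2*19 = 5625*19 = 106875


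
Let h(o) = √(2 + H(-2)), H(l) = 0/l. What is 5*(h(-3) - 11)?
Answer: -55 + 5*√2 ≈ -47.929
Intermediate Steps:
H(l) = 0
h(o) = √2 (h(o) = √(2 + 0) = √2)
5*(h(-3) - 11) = 5*(√2 - 11) = 5*(-11 + √2) = -55 + 5*√2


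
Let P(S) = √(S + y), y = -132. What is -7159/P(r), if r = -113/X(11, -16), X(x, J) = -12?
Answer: 14318*I*√4413/1471 ≈ 646.6*I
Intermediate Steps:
r = 113/12 (r = -113/(-12) = -113*(-1/12) = 113/12 ≈ 9.4167)
P(S) = √(-132 + S) (P(S) = √(S - 132) = √(-132 + S))
-7159/P(r) = -7159/√(-132 + 113/12) = -7159*(-2*I*√4413/1471) = -(-14318)*I*√4413/1471 = 14318*I*√4413/1471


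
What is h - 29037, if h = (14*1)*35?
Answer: -28547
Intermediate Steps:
h = 490 (h = 14*35 = 490)
h - 29037 = 490 - 29037 = -28547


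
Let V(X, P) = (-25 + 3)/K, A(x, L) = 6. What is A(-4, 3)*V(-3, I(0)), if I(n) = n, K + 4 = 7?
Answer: -44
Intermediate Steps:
K = 3 (K = -4 + 7 = 3)
V(X, P) = -22/3 (V(X, P) = (-25 + 3)/3 = -22*⅓ = -22/3)
A(-4, 3)*V(-3, I(0)) = 6*(-22/3) = -44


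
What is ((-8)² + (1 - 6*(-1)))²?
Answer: 5041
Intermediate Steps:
((-8)² + (1 - 6*(-1)))² = (64 + (1 + 6))² = (64 + 7)² = 71² = 5041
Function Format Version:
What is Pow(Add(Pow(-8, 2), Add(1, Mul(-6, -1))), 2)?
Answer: 5041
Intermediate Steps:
Pow(Add(Pow(-8, 2), Add(1, Mul(-6, -1))), 2) = Pow(Add(64, Add(1, 6)), 2) = Pow(Add(64, 7), 2) = Pow(71, 2) = 5041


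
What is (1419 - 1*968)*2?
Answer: 902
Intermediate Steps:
(1419 - 1*968)*2 = (1419 - 968)*2 = 451*2 = 902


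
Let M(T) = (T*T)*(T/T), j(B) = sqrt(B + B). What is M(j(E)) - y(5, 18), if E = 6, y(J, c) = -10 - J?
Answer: 27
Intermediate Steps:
j(B) = sqrt(2)*sqrt(B) (j(B) = sqrt(2*B) = sqrt(2)*sqrt(B))
M(T) = T**2 (M(T) = T**2*1 = T**2)
M(j(E)) - y(5, 18) = (sqrt(2)*sqrt(6))**2 - (-10 - 1*5) = (2*sqrt(3))**2 - (-10 - 5) = 12 - 1*(-15) = 12 + 15 = 27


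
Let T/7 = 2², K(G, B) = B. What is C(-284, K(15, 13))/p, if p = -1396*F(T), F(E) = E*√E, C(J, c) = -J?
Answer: -71*√7/136808 ≈ -0.0013731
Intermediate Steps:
T = 28 (T = 7*2² = 7*4 = 28)
F(E) = E^(3/2)
p = -78176*√7 ≈ -2.0683e+5
C(-284, K(15, 13))/p = (-1*(-284))/((-78176*√7)) = 284*(-√7/547232) = -71*√7/136808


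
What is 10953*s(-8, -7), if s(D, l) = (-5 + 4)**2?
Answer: 10953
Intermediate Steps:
s(D, l) = 1 (s(D, l) = (-1)**2 = 1)
10953*s(-8, -7) = 10953*1 = 10953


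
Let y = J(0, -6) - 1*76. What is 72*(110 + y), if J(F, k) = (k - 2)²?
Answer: 7056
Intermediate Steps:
J(F, k) = (-2 + k)²
y = -12 (y = (-2 - 6)² - 1*76 = (-8)² - 76 = 64 - 76 = -12)
72*(110 + y) = 72*(110 - 12) = 72*98 = 7056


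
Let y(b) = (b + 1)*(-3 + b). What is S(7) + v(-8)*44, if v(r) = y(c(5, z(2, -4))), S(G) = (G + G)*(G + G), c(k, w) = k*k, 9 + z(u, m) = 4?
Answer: 25364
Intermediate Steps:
z(u, m) = -5 (z(u, m) = -9 + 4 = -5)
c(k, w) = k²
y(b) = (1 + b)*(-3 + b)
S(G) = 4*G² (S(G) = (2*G)*(2*G) = 4*G²)
v(r) = 572 (v(r) = -3 + (5²)² - 2*5² = -3 + 25² - 2*25 = -3 + 625 - 50 = 572)
S(7) + v(-8)*44 = 4*7² + 572*44 = 4*49 + 25168 = 196 + 25168 = 25364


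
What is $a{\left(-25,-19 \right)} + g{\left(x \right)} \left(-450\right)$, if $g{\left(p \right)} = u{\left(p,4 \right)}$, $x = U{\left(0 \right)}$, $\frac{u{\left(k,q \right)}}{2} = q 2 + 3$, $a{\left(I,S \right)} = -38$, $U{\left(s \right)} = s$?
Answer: $-9938$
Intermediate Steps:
$u{\left(k,q \right)} = 6 + 4 q$ ($u{\left(k,q \right)} = 2 \left(q 2 + 3\right) = 2 \left(2 q + 3\right) = 2 \left(3 + 2 q\right) = 6 + 4 q$)
$x = 0$
$g{\left(p \right)} = 22$ ($g{\left(p \right)} = 6 + 4 \cdot 4 = 6 + 16 = 22$)
$a{\left(-25,-19 \right)} + g{\left(x \right)} \left(-450\right) = -38 + 22 \left(-450\right) = -38 - 9900 = -9938$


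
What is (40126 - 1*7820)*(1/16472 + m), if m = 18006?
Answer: 165203321981/284 ≈ 5.8170e+8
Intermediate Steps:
(40126 - 1*7820)*(1/16472 + m) = (40126 - 1*7820)*(1/16472 + 18006) = (40126 - 7820)*(1/16472 + 18006) = 32306*(296594833/16472) = 165203321981/284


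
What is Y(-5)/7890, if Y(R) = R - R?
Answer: 0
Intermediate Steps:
Y(R) = 0
Y(-5)/7890 = 0/7890 = 0*(1/7890) = 0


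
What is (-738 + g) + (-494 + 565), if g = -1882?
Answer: -2549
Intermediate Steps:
(-738 + g) + (-494 + 565) = (-738 - 1882) + (-494 + 565) = -2620 + 71 = -2549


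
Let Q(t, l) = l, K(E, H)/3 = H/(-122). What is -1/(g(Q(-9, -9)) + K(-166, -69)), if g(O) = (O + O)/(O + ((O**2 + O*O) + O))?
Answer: -488/767 ≈ -0.63624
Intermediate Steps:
K(E, H) = -3*H/122 (K(E, H) = 3*(H/(-122)) = 3*(H*(-1/122)) = 3*(-H/122) = -3*H/122)
g(O) = 2*O/(2*O + 2*O**2) (g(O) = (2*O)/(O + ((O**2 + O**2) + O)) = (2*O)/(O + (2*O**2 + O)) = (2*O)/(O + (O + 2*O**2)) = (2*O)/(2*O + 2*O**2) = 2*O/(2*O + 2*O**2))
-1/(g(Q(-9, -9)) + K(-166, -69)) = -1/(1/(1 - 9) - 3/122*(-69)) = -1/(1/(-8) + 207/122) = -1/(-1/8 + 207/122) = -1/767/488 = -1*488/767 = -488/767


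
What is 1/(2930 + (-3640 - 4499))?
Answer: -1/5209 ≈ -0.00019198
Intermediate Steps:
1/(2930 + (-3640 - 4499)) = 1/(2930 - 8139) = 1/(-5209) = -1/5209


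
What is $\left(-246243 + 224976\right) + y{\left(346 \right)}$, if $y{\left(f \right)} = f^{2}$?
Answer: $98449$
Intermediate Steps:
$\left(-246243 + 224976\right) + y{\left(346 \right)} = \left(-246243 + 224976\right) + 346^{2} = -21267 + 119716 = 98449$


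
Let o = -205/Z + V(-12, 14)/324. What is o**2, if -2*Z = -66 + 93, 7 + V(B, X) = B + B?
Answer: 23902321/104976 ≈ 227.69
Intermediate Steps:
V(B, X) = -7 + 2*B (V(B, X) = -7 + (B + B) = -7 + 2*B)
Z = -27/2 (Z = -(-66 + 93)/2 = -1/2*27 = -27/2 ≈ -13.500)
o = 4889/324 (o = -205/(-27/2) + (-7 + 2*(-12))/324 = -205*(-2/27) + (-7 - 24)*(1/324) = 410/27 - 31*1/324 = 410/27 - 31/324 = 4889/324 ≈ 15.090)
o**2 = (4889/324)**2 = 23902321/104976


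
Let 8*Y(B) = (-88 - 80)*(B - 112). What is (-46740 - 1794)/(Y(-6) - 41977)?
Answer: 48534/39499 ≈ 1.2287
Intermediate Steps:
Y(B) = 2352 - 21*B (Y(B) = ((-88 - 80)*(B - 112))/8 = (-168*(-112 + B))/8 = (18816 - 168*B)/8 = 2352 - 21*B)
(-46740 - 1794)/(Y(-6) - 41977) = (-46740 - 1794)/((2352 - 21*(-6)) - 41977) = -48534/((2352 + 126) - 41977) = -48534/(2478 - 41977) = -48534/(-39499) = -48534*(-1/39499) = 48534/39499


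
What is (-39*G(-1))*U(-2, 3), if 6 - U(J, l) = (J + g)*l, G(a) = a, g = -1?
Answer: 585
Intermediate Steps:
U(J, l) = 6 - l*(-1 + J) (U(J, l) = 6 - (J - 1)*l = 6 - (-1 + J)*l = 6 - l*(-1 + J))
(-39*G(-1))*U(-2, 3) = (-39*(-1))*(6 + 3 - 1*(-2)*3) = 39*(6 + 3 + 6) = 39*15 = 585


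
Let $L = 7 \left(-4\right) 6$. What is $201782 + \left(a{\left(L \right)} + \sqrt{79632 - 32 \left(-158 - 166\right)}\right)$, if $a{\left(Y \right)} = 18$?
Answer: $202100$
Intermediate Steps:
$L = -168$ ($L = \left(-28\right) 6 = -168$)
$201782 + \left(a{\left(L \right)} + \sqrt{79632 - 32 \left(-158 - 166\right)}\right) = 201782 + \left(18 + \sqrt{79632 - 32 \left(-158 - 166\right)}\right) = 201782 + \left(18 + \sqrt{79632 - -10368}\right) = 201782 + \left(18 + \sqrt{79632 + 10368}\right) = 201782 + \left(18 + \sqrt{90000}\right) = 201782 + \left(18 + 300\right) = 201782 + 318 = 202100$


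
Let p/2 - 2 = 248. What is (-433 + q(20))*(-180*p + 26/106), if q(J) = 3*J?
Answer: 1779205151/53 ≈ 3.3570e+7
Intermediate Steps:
p = 500 (p = 4 + 2*248 = 4 + 496 = 500)
(-433 + q(20))*(-180*p + 26/106) = (-433 + 3*20)*(-180/(1/500) + 26/106) = (-433 + 60)*(-180/1/500 + 26*(1/106)) = -373*(-180*500 + 13/53) = -373*(-90000 + 13/53) = -373*(-4769987/53) = 1779205151/53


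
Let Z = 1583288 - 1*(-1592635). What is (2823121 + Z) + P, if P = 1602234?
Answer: 7601278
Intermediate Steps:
Z = 3175923 (Z = 1583288 + 1592635 = 3175923)
(2823121 + Z) + P = (2823121 + 3175923) + 1602234 = 5999044 + 1602234 = 7601278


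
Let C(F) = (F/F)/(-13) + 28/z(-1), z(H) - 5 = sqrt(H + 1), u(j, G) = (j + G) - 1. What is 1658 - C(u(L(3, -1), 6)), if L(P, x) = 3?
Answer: 107411/65 ≈ 1652.5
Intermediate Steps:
u(j, G) = -1 + G + j (u(j, G) = (G + j) - 1 = -1 + G + j)
z(H) = 5 + sqrt(1 + H) (z(H) = 5 + sqrt(H + 1) = 5 + sqrt(1 + H))
C(F) = 359/65 (C(F) = (F/F)/(-13) + 28/(5 + sqrt(1 - 1)) = 1*(-1/13) + 28/(5 + sqrt(0)) = -1/13 + 28/(5 + 0) = -1/13 + 28/5 = 359/65)
1658 - C(u(L(3, -1), 6)) = 1658 - 1*359/65 = 1658 - 359/65 = 107411/65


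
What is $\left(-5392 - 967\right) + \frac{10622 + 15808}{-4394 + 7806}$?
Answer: $- \frac{10835239}{1706} \approx -6351.3$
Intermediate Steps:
$\left(-5392 - 967\right) + \frac{10622 + 15808}{-4394 + 7806} = -6359 + \frac{26430}{3412} = -6359 + 26430 \cdot \frac{1}{3412} = -6359 + \frac{13215}{1706} = - \frac{10835239}{1706}$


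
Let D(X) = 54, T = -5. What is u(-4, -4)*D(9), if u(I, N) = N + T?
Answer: -486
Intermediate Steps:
u(I, N) = -5 + N (u(I, N) = N - 5 = -5 + N)
u(-4, -4)*D(9) = (-5 - 4)*54 = -9*54 = -486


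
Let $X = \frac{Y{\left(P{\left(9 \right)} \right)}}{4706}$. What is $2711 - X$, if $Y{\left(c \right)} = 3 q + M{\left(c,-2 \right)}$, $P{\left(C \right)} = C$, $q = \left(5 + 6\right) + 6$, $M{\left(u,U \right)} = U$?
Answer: $\frac{12757917}{4706} \approx 2711.0$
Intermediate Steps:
$q = 17$ ($q = 11 + 6 = 17$)
$Y{\left(c \right)} = 49$ ($Y{\left(c \right)} = 3 \cdot 17 - 2 = 51 - 2 = 49$)
$X = \frac{49}{4706} \approx 0.010412$
$2711 - X = 2711 - \frac{49}{4706} = \frac{12757917}{4706}$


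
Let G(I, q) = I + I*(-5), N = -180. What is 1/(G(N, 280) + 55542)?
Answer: 1/56262 ≈ 1.7774e-5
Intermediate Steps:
G(I, q) = -4*I (G(I, q) = I - 5*I = -4*I)
1/(G(N, 280) + 55542) = 1/(-4*(-180) + 55542) = 1/(720 + 55542) = 1/56262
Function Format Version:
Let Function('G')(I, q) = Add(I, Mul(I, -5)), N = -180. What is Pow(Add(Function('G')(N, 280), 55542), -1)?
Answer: Rational(1, 56262) ≈ 1.7774e-5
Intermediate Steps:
Function('G')(I, q) = Mul(-4, I) (Function('G')(I, q) = Add(I, Mul(-5, I)) = Mul(-4, I))
Pow(Add(Function('G')(N, 280), 55542), -1) = Pow(Add(Mul(-4, -180), 55542), -1) = Pow(Add(720, 55542), -1) = Pow(56262, -1) = Rational(1, 56262)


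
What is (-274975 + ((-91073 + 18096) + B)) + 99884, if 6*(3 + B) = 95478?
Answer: -232158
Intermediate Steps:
B = 15910 (B = -3 + (1/6)*95478 = -3 + 15913 = 15910)
(-274975 + ((-91073 + 18096) + B)) + 99884 = (-274975 + ((-91073 + 18096) + 15910)) + 99884 = (-274975 + (-72977 + 15910)) + 99884 = (-274975 - 57067) + 99884 = -332042 + 99884 = -232158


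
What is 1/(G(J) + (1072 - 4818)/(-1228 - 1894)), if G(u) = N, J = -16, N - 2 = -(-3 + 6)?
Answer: 1561/312 ≈ 5.0032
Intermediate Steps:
N = -1 (N = 2 - (-3 + 6) = 2 - 1*3 = 2 - 3 = -1)
G(u) = -1
1/(G(J) + (1072 - 4818)/(-1228 - 1894)) = 1/(-1 + (1072 - 4818)/(-1228 - 1894)) = 1/(-1 - 3746/(-3122)) = 1/(-1 - 3746*(-1/3122)) = 1/(-1 + 1873/1561) = 1/(312/1561) = 1561/312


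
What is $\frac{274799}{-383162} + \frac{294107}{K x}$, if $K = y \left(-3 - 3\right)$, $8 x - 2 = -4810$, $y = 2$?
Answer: $\frac{55354387973}{1381682172} \approx 40.063$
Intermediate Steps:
$x = -601$ ($x = \frac{1}{4} + \frac{1}{8} \left(-4810\right) = \frac{1}{4} - \frac{2405}{4} = -601$)
$K = -12$ ($K = 2 \left(-3 - 3\right) = 2 \left(-6\right) = -12$)
$\frac{274799}{-383162} + \frac{294107}{K x} = \frac{274799}{-383162} + \frac{294107}{\left(-12\right) \left(-601\right)} = 274799 \left(- \frac{1}{383162}\right) + \frac{294107}{7212} = - \frac{274799}{383162} + 294107 \cdot \frac{1}{7212} = - \frac{274799}{383162} + \frac{294107}{7212} = \frac{55354387973}{1381682172}$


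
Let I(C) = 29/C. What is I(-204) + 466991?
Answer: 95266135/204 ≈ 4.6699e+5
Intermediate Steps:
I(-204) + 466991 = 29/(-204) + 466991 = 29*(-1/204) + 466991 = -29/204 + 466991 = 95266135/204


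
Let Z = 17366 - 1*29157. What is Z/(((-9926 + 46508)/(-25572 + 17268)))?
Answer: 1255288/469 ≈ 2676.5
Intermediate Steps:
Z = -11791 (Z = 17366 - 29157 = -11791)
Z/(((-9926 + 46508)/(-25572 + 17268))) = -11791*(-25572 + 17268)/(-9926 + 46508) = -11791/(36582/(-8304)) = -11791/(36582*(-1/8304)) = -11791/(-6097/1384) = -11791*(-1384/6097) = 1255288/469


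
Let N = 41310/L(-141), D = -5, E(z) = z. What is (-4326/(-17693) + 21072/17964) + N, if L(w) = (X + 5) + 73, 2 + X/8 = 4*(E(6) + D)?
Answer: 548841637465/1244861787 ≈ 440.89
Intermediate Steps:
X = 16 (X = -16 + 8*(4*(6 - 5)) = -16 + 8*(4*1) = -16 + 8*4 = -16 + 32 = 16)
L(w) = 94 (L(w) = (16 + 5) + 73 = 21 + 73 = 94)
N = 20655/47 (N = 41310/94 = 41310*(1/94) = 20655/47 ≈ 439.47)
(-4326/(-17693) + 21072/17964) + N = (-4326/(-17693) + 21072/17964) + 20655/47 = (-4326*(-1/17693) + 21072*(1/17964)) + 20655/47 = (4326/17693 + 1756/1497) + 20655/47 = 37544930/26486421 + 20655/47 = 548841637465/1244861787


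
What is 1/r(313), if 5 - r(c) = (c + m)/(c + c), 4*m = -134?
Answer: 1252/5701 ≈ 0.21961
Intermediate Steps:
m = -67/2 (m = (¼)*(-134) = -67/2 ≈ -33.500)
r(c) = 5 - (-67/2 + c)/(2*c) (r(c) = 5 - (c - 67/2)/(c + c) = 5 - (-67/2 + c)/(2*c))
1/r(313) = 1/((¼)*(67 + 18*313)/313) = 1/((¼)*(1/313)*(67 + 5634)) = 1/((¼)*(1/313)*5701) = 1/(5701/1252) = 1252/5701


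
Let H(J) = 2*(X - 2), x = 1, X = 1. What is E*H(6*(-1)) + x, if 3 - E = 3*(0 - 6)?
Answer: -41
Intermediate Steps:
H(J) = -2 (H(J) = 2*(1 - 2) = 2*(-1) = -2)
E = 21 (E = 3 - 3*(0 - 6) = 3 - 3*(-6) = 3 - 1*(-18) = 3 + 18 = 21)
E*H(6*(-1)) + x = 21*(-2) + 1 = -42 + 1 = -41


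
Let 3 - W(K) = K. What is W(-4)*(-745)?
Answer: -5215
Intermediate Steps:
W(K) = 3 - K
W(-4)*(-745) = (3 - 1*(-4))*(-745) = (3 + 4)*(-745) = 7*(-745) = -5215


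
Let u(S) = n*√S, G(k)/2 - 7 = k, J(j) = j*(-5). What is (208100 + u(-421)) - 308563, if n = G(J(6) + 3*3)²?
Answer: -100463 + 784*I*√421 ≈ -1.0046e+5 + 16086.0*I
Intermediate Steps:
J(j) = -5*j
G(k) = 14 + 2*k
n = 784 (n = (14 + 2*(-5*6 + 3*3))² = (14 + 2*(-30 + 9))² = (14 + 2*(-21))² = (14 - 42)² = (-28)² = 784)
u(S) = 784*√S
(208100 + u(-421)) - 308563 = (208100 + 784*√(-421)) - 308563 = (208100 + 784*(I*√421)) - 308563 = (208100 + 784*I*√421) - 308563 = -100463 + 784*I*√421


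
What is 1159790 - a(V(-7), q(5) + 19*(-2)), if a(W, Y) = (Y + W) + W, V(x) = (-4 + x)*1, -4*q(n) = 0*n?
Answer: 1159850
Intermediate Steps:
q(n) = 0 (q(n) = -0*n = -1/4*0 = 0)
V(x) = -4 + x
a(W, Y) = Y + 2*W (a(W, Y) = (W + Y) + W = Y + 2*W)
1159790 - a(V(-7), q(5) + 19*(-2)) = 1159790 - ((0 + 19*(-2)) + 2*(-4 - 7)) = 1159790 - ((0 - 38) + 2*(-11)) = 1159790 - (-38 - 22) = 1159790 - 1*(-60) = 1159790 + 60 = 1159850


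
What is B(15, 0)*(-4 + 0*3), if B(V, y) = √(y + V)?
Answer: -4*√15 ≈ -15.492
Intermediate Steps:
B(V, y) = √(V + y)
B(15, 0)*(-4 + 0*3) = √(15 + 0)*(-4 + 0*3) = √15*(-4 + 0) = √15*(-4) = -4*√15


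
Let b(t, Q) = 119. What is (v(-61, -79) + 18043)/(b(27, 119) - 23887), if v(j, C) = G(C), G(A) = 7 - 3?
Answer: -18047/23768 ≈ -0.75930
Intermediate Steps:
G(A) = 4
v(j, C) = 4
(v(-61, -79) + 18043)/(b(27, 119) - 23887) = (4 + 18043)/(119 - 23887) = 18047/(-23768) = 18047*(-1/23768) = -18047/23768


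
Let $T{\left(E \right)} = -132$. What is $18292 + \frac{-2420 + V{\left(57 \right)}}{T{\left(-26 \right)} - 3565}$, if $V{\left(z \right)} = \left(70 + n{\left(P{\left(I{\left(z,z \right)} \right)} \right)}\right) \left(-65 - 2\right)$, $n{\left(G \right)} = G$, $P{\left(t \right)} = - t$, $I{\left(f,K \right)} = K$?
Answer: $\frac{67628815}{3697} \approx 18293.0$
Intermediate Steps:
$V{\left(z \right)} = -4690 + 67 z$ ($V{\left(z \right)} = \left(70 - z\right) \left(-65 - 2\right) = \left(70 - z\right) \left(-67\right) = -4690 + 67 z$)
$18292 + \frac{-2420 + V{\left(57 \right)}}{T{\left(-26 \right)} - 3565} = 18292 + \frac{-2420 + \left(-4690 + 67 \cdot 57\right)}{-132 - 3565} = 18292 + \frac{-2420 + \left(-4690 + 3819\right)}{-3697} = 18292 + \left(-2420 - 871\right) \left(- \frac{1}{3697}\right) = 18292 - - \frac{3291}{3697} = 18292 + \frac{3291}{3697} = \frac{67628815}{3697}$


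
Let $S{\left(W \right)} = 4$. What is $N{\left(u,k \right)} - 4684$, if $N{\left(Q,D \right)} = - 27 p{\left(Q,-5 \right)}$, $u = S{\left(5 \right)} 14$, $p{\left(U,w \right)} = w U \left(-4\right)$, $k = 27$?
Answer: $-34924$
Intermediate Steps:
$p{\left(U,w \right)} = - 4 U w$ ($p{\left(U,w \right)} = U w \left(-4\right) = - 4 U w$)
$u = 56$ ($u = 4 \cdot 14 = 56$)
$N{\left(Q,D \right)} = - 540 Q$ ($N{\left(Q,D \right)} = - 27 \left(\left(-4\right) Q \left(-5\right)\right) = - 27 \cdot 20 Q = - 540 Q$)
$N{\left(u,k \right)} - 4684 = \left(-540\right) 56 - 4684 = -30240 - 4684 = -34924$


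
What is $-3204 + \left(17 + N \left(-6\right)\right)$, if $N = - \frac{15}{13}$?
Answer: $- \frac{41341}{13} \approx -3180.1$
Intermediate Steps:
$N = - \frac{15}{13}$ ($N = \left(-15\right) \frac{1}{13} = - \frac{15}{13} \approx -1.1538$)
$-3204 + \left(17 + N \left(-6\right)\right) = -3204 + \left(17 - - \frac{90}{13}\right) = -3204 + \left(17 + \frac{90}{13}\right) = -3204 + \frac{311}{13} = - \frac{41341}{13}$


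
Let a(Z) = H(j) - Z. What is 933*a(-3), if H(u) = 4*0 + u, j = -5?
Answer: -1866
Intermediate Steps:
H(u) = u (H(u) = 0 + u = u)
a(Z) = -5 - Z
933*a(-3) = 933*(-5 - 1*(-3)) = 933*(-5 + 3) = 933*(-2) = -1866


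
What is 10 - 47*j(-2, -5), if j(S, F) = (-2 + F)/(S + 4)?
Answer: 349/2 ≈ 174.50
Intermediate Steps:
j(S, F) = (-2 + F)/(4 + S)
10 - 47*j(-2, -5) = 10 - 47*(-2 - 5)/(4 - 2) = 10 - 47*(-7)/2 = 10 - 47*(-7/2) = 10 + 329/2 = 349/2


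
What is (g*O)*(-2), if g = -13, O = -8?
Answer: -208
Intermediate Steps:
(g*O)*(-2) = -13*(-8)*(-2) = 104*(-2) = -208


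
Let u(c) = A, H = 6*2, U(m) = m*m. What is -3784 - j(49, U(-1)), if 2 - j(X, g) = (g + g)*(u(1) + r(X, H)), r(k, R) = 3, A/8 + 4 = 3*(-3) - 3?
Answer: -4036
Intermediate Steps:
A = -128 (A = -32 + 8*(3*(-3) - 3) = -32 + 8*(-9 - 3) = -32 + 8*(-12) = -32 - 96 = -128)
U(m) = m**2
H = 12
u(c) = -128
j(X, g) = 2 + 250*g (j(X, g) = 2 - (g + g)*(-128 + 3) = 2 - 2*g*(-125) = 2 - (-250)*g = 2 + 250*g)
-3784 - j(49, U(-1)) = -3784 - (2 + 250*(-1)**2) = -3784 - (2 + 250*1) = -3784 - (2 + 250) = -3784 - 1*252 = -3784 - 252 = -4036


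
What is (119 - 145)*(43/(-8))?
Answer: 559/4 ≈ 139.75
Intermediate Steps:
(119 - 145)*(43/(-8)) = -1118*(-1)/8 = -26*(-43/8) = 559/4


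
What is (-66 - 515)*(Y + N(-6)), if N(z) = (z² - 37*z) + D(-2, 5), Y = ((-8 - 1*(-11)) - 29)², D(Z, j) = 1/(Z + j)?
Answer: -1628543/3 ≈ -5.4285e+5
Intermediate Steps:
Y = 676 (Y = ((-8 + 11) - 29)² = (3 - 29)² = (-26)² = 676)
N(z) = ⅓ + z² - 37*z (N(z) = (z² - 37*z) + 1/(-2 + 5) = (z² - 37*z) + 1/3 = (z² - 37*z) + ⅓ = ⅓ + z² - 37*z)
(-66 - 515)*(Y + N(-6)) = (-66 - 515)*(676 + (⅓ + (-6)² - 37*(-6))) = -581*(676 + (⅓ + 36 + 222)) = -581*(676 + 775/3) = -581*2803/3 = -1628543/3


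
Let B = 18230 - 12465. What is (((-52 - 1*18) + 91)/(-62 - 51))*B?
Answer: -121065/113 ≈ -1071.4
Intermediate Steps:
B = 5765
(((-52 - 1*18) + 91)/(-62 - 51))*B = (((-52 - 1*18) + 91)/(-62 - 51))*5765 = (((-52 - 18) + 91)/(-113))*5765 = ((-70 + 91)*(-1/113))*5765 = (21*(-1/113))*5765 = -21/113*5765 = -121065/113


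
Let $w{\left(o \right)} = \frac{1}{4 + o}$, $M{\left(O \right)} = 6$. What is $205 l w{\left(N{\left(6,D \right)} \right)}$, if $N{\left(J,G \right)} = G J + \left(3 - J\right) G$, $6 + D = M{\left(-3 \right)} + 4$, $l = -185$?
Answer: $- \frac{37925}{16} \approx -2370.3$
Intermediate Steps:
$D = 4$ ($D = -6 + \left(6 + 4\right) = -6 + 10 = 4$)
$N{\left(J,G \right)} = G J + G \left(3 - J\right)$
$205 l w{\left(N{\left(6,D \right)} \right)} = \frac{205 \left(-185\right)}{4 + 3 \cdot 4} = - \frac{37925}{4 + 12} = - \frac{37925}{16}$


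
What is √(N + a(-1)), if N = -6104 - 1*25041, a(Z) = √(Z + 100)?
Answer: √(-31145 + 3*√11) ≈ 176.45*I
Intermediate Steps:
a(Z) = √(100 + Z)
N = -31145 (N = -6104 - 25041 = -31145)
√(N + a(-1)) = √(-31145 + √(100 - 1)) = √(-31145 + √99) = √(-31145 + 3*√11)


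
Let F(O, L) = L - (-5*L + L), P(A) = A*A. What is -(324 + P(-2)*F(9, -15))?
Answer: -24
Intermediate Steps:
P(A) = A**2
F(O, L) = 5*L (F(O, L) = L - (-4)*L = L + 4*L = 5*L)
-(324 + P(-2)*F(9, -15)) = -(324 + (-2)**2*(5*(-15))) = -(324 + 4*(-75)) = -(324 - 300) = -1*24 = -24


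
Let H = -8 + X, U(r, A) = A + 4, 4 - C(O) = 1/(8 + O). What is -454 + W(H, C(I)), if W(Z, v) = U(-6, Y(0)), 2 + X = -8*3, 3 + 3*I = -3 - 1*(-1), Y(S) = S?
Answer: -450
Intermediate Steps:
I = -5/3 (I = -1 + (-3 - 1*(-1))/3 = -1 + (-3 + 1)/3 = -1 + (⅓)*(-2) = -1 - ⅔ = -5/3 ≈ -1.6667)
X = -26 (X = -2 - 8*3 = -2 - 24 = -26)
C(O) = 4 - 1/(8 + O)
U(r, A) = 4 + A
H = -34 (H = -8 - 26 = -34)
W(Z, v) = 4 (W(Z, v) = 4 + 0 = 4)
-454 + W(H, C(I)) = -454 + 4 = -450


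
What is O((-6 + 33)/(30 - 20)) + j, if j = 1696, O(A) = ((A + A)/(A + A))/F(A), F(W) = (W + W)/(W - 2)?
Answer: 91591/54 ≈ 1696.1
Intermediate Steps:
F(W) = 2*W/(-2 + W) (F(W) = (2*W)/(-2 + W) = 2*W/(-2 + W))
O(A) = (-2 + A)/(2*A) (O(A) = ((A + A)/(A + A))/((2*A/(-2 + A))) = ((2*A)/((2*A)))*((-2 + A)/(2*A)) = ((2*A)*(1/(2*A)))*((-2 + A)/(2*A)) = 1*((-2 + A)/(2*A)) = (-2 + A)/(2*A))
O((-6 + 33)/(30 - 20)) + j = (-2 + (-6 + 33)/(30 - 20))/(2*(((-6 + 33)/(30 - 20)))) + 1696 = (-2 + 27/10)/(2*((27/10))) + 1696 = (-2 + 27*(⅒))/(2*((27*(⅒)))) + 1696 = (-2 + 27/10)/(2*(27/10)) + 1696 = (½)*(10/27)*(7/10) + 1696 = 7/54 + 1696 = 91591/54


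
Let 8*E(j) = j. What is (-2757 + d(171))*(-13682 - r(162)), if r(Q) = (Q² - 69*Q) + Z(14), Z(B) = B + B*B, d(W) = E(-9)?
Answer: 319479135/4 ≈ 7.9870e+7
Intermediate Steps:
E(j) = j/8
d(W) = -9/8 (d(W) = (⅛)*(-9) = -9/8)
Z(B) = B + B²
r(Q) = 210 + Q² - 69*Q (r(Q) = (Q² - 69*Q) + 14*(1 + 14) = (Q² - 69*Q) + 14*15 = (Q² - 69*Q) + 210 = 210 + Q² - 69*Q)
(-2757 + d(171))*(-13682 - r(162)) = (-2757 - 9/8)*(-13682 - (210 + 162² - 69*162)) = -22065*(-13682 - (210 + 26244 - 11178))/8 = -22065*(-13682 - 1*15276)/8 = -22065*(-13682 - 15276)/8 = -22065/8*(-28958) = 319479135/4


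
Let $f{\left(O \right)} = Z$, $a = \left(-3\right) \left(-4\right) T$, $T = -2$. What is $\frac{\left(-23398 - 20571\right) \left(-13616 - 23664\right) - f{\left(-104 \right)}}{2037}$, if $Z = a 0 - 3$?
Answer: $\frac{1639164323}{2037} \approx 8.047 \cdot 10^{5}$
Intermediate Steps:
$a = -24$ ($a = \left(-3\right) \left(-4\right) \left(-2\right) = 12 \left(-2\right) = -24$)
$Z = -3$ ($Z = \left(-24\right) 0 - 3 = 0 - 3 = -3$)
$f{\left(O \right)} = -3$
$\frac{\left(-23398 - 20571\right) \left(-13616 - 23664\right) - f{\left(-104 \right)}}{2037} = \frac{\left(-23398 - 20571\right) \left(-13616 - 23664\right) - -3}{2037} = \left(\left(-43969\right) \left(-37280\right) + 3\right) \frac{1}{2037} = \left(1639164320 + 3\right) \frac{1}{2037} = 1639164323 \cdot \frac{1}{2037} = \frac{1639164323}{2037}$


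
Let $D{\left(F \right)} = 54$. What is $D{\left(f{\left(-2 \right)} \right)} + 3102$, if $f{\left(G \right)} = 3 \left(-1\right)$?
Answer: $3156$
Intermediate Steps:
$f{\left(G \right)} = -3$
$D{\left(f{\left(-2 \right)} \right)} + 3102 = 54 + 3102 = 3156$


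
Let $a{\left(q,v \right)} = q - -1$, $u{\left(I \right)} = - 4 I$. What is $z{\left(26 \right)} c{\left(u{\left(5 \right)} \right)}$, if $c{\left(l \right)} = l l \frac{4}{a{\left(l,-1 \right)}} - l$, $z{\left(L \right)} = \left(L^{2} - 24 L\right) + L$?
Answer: $- \frac{95160}{19} \approx -5008.4$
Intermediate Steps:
$a{\left(q,v \right)} = 1 + q$ ($a{\left(q,v \right)} = q + 1 = 1 + q$)
$z{\left(L \right)} = L^{2} - 23 L$
$c{\left(l \right)} = - l + \frac{4 l^{2}}{1 + l}$ ($c{\left(l \right)} = l l \frac{4}{1 + l} - l = l^{2} \frac{4}{1 + l} - l = \frac{4 l^{2}}{1 + l} - l = - l + \frac{4 l^{2}}{1 + l}$)
$z{\left(26 \right)} c{\left(u{\left(5 \right)} \right)} = 26 \left(-23 + 26\right) \frac{\left(-4\right) 5 \left(-1 + 3 \left(\left(-4\right) 5\right)\right)}{1 - 20} = 26 \cdot 3 \left(- \frac{20 \left(-1 + 3 \left(-20\right)\right)}{1 - 20}\right) = 78 \left(- \frac{20 \left(-1 - 60\right)}{-19}\right) = 78 \left(\left(-20\right) \left(- \frac{1}{19}\right) \left(-61\right)\right) = 78 \left(- \frac{1220}{19}\right) = - \frac{95160}{19}$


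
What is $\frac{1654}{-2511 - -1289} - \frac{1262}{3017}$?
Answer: $- \frac{3266141}{1843387} \approx -1.7718$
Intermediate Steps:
$\frac{1654}{-2511 - -1289} - \frac{1262}{3017} = \frac{1654}{-2511 + 1289} - \frac{1262}{3017} = \frac{1654}{-1222} - \frac{1262}{3017} = 1654 \left(- \frac{1}{1222}\right) - \frac{1262}{3017} = - \frac{827}{611} - \frac{1262}{3017} = - \frac{3266141}{1843387}$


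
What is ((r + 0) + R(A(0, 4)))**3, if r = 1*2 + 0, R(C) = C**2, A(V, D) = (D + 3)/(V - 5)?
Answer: 970299/15625 ≈ 62.099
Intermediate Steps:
A(V, D) = (3 + D)/(-5 + V)
r = 2 (r = 2 + 0 = 2)
((r + 0) + R(A(0, 4)))**3 = ((2 + 0) + ((3 + 4)/(-5 + 0))**2)**3 = (2 + (7/(-5))**2)**3 = (2 + (-1/5*7)**2)**3 = (2 + (-7/5)**2)**3 = (2 + 49/25)**3 = (99/25)**3 = 970299/15625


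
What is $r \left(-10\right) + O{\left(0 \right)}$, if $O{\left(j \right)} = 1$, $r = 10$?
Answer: $-99$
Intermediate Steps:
$r \left(-10\right) + O{\left(0 \right)} = 10 \left(-10\right) + 1 = -100 + 1 = -99$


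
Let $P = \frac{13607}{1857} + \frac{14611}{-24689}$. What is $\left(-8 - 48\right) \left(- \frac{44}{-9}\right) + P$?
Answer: $- \frac{36729626036}{137542419} \approx -267.04$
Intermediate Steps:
$P = \frac{308810596}{45847473}$ ($P = 13607 \cdot \frac{1}{1857} + 14611 \left(- \frac{1}{24689}\right) = \frac{13607}{1857} - \frac{14611}{24689} = \frac{308810596}{45847473} \approx 6.7356$)
$\left(-8 - 48\right) \left(- \frac{44}{-9}\right) + P = \left(-8 - 48\right) \left(- \frac{44}{-9}\right) + \frac{308810596}{45847473} = \left(-8 - 48\right) \left(\left(-44\right) \left(- \frac{1}{9}\right)\right) + \frac{308810596}{45847473} = \left(-56\right) \frac{44}{9} + \frac{308810596}{45847473} = - \frac{2464}{9} + \frac{308810596}{45847473} = - \frac{36729626036}{137542419}$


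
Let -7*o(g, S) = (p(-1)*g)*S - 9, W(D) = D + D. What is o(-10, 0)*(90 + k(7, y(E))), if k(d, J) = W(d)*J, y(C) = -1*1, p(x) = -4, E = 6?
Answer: 684/7 ≈ 97.714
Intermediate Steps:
W(D) = 2*D
y(C) = -1
k(d, J) = 2*J*d (k(d, J) = (2*d)*J = 2*J*d)
o(g, S) = 9/7 + 4*S*g/7 (o(g, S) = -((-4*g)*S - 9)/7 = -(-4*S*g - 9)/7 = -(-9 - 4*S*g)/7 = 9/7 + 4*S*g/7)
o(-10, 0)*(90 + k(7, y(E))) = (9/7 + (4/7)*0*(-10))*(90 + 2*(-1)*7) = (9/7 + 0)*(90 - 14) = (9/7)*76 = 684/7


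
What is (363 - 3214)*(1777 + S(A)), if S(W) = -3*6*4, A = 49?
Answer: -4860955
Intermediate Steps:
S(W) = -72 (S(W) = -18*4 = -72)
(363 - 3214)*(1777 + S(A)) = (363 - 3214)*(1777 - 72) = -2851*1705 = -4860955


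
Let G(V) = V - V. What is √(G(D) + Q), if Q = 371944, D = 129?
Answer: 2*√92986 ≈ 609.87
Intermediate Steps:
G(V) = 0
√(G(D) + Q) = √(0 + 371944) = √371944 = 2*√92986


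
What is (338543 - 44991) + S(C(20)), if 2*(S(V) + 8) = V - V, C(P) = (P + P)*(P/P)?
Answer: 293544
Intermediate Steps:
C(P) = 2*P (C(P) = (2*P)*1 = 2*P)
S(V) = -8 (S(V) = -8 + (V - V)/2 = -8 + (½)*0 = -8 + 0 = -8)
(338543 - 44991) + S(C(20)) = (338543 - 44991) - 8 = 293552 - 8 = 293544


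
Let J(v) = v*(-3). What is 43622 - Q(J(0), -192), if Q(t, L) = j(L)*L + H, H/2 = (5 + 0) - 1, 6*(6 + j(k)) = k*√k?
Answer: 42462 - 49152*I*√3 ≈ 42462.0 - 85134.0*I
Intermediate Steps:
j(k) = -6 + k^(3/2)/6 (j(k) = -6 + (k*√k)/6 = -6 + k^(3/2)/6)
H = 8 (H = 2*((5 + 0) - 1) = 2*(5 - 1) = 2*4 = 8)
J(v) = -3*v
Q(t, L) = 8 + L*(-6 + L^(3/2)/6) (Q(t, L) = (-6 + L^(3/2)/6)*L + 8 = L*(-6 + L^(3/2)/6) + 8 = 8 + L*(-6 + L^(3/2)/6))
43622 - Q(J(0), -192) = 43622 - (8 + (⅙)*(-192)*(-36 + (-192)^(3/2))) = 43622 - (8 + (⅙)*(-192)*(-36 - 1536*I*√3)) = 43622 - (8 + (1152 + 49152*I*√3)) = 43622 - (1160 + 49152*I*√3) = 43622 + (-1160 - 49152*I*√3) = 42462 - 49152*I*√3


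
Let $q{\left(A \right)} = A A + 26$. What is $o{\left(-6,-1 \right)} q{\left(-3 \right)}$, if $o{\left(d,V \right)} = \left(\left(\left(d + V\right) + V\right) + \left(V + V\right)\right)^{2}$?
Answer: $3500$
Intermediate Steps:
$q{\left(A \right)} = 26 + A^{2}$ ($q{\left(A \right)} = A^{2} + 26 = 26 + A^{2}$)
$o{\left(d,V \right)} = \left(d + 4 V\right)^{2}$ ($o{\left(d,V \right)} = \left(\left(\left(V + d\right) + V\right) + 2 V\right)^{2} = \left(\left(d + 2 V\right) + 2 V\right)^{2} = \left(d + 4 V\right)^{2}$)
$o{\left(-6,-1 \right)} q{\left(-3 \right)} = \left(-6 + 4 \left(-1\right)\right)^{2} \left(26 + \left(-3\right)^{2}\right) = \left(-6 - 4\right)^{2} \left(26 + 9\right) = \left(-10\right)^{2} \cdot 35 = 100 \cdot 35 = 3500$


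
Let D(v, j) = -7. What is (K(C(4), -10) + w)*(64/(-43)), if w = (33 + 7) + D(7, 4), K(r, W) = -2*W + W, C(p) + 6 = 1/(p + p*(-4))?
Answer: -64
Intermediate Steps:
C(p) = -6 - 1/(3*p) (C(p) = -6 + 1/(p + p*(-4)) = -6 + 1/(p - 4*p) = -6 + 1/(-3*p) = -6 - 1/(3*p))
K(r, W) = -W
w = 33 (w = (33 + 7) - 7 = 40 - 7 = 33)
(K(C(4), -10) + w)*(64/(-43)) = (-1*(-10) + 33)*(64/(-43)) = (10 + 33)*(64*(-1/43)) = 43*(-64/43) = -64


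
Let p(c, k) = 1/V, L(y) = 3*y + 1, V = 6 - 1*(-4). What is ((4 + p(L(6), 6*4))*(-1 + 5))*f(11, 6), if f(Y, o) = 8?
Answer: 656/5 ≈ 131.20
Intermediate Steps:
V = 10 (V = 6 + 4 = 10)
L(y) = 1 + 3*y
p(c, k) = 1/10
((4 + p(L(6), 6*4))*(-1 + 5))*f(11, 6) = ((4 + 1/10)*(-1 + 5))*8 = ((41/10)*4)*8 = (82/5)*8 = 656/5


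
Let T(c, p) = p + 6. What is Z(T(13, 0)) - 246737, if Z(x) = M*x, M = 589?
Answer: -243203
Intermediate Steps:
T(c, p) = 6 + p
Z(x) = 589*x
Z(T(13, 0)) - 246737 = 589*(6 + 0) - 246737 = 589*6 - 246737 = 3534 - 246737 = -243203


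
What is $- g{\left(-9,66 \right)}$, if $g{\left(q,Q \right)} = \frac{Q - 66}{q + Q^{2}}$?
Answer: $0$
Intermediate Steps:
$g{\left(q,Q \right)} = \frac{-66 + Q}{q + Q^{2}}$
$- g{\left(-9,66 \right)} = - \frac{-66 + 66}{-9 + 66^{2}} = - \frac{0}{-9 + 4356} = - \frac{0}{4347} = \left(-1\right) 0 = 0$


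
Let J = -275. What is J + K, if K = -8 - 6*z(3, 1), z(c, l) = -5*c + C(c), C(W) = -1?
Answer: -187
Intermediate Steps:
z(c, l) = -1 - 5*c (z(c, l) = -5*c - 1 = -1 - 5*c)
K = 88 (K = -8 - 6*(-1 - 5*3) = -8 - 6*(-1 - 15) = -8 - 6*(-16) = -8 + 96 = 88)
J + K = -275 + 88 = -187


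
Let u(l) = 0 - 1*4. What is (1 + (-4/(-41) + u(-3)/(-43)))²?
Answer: 4405801/3108169 ≈ 1.4175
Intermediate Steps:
u(l) = -4 (u(l) = 0 - 4 = -4)
(1 + (-4/(-41) + u(-3)/(-43)))² = (1 + (-4/(-41) - 4/(-43)))² = (1 + (-4*(-1/41) - 4*(-1/43)))² = (1 + (4/41 + 4/43))² = (1 + 336/1763)² = (2099/1763)² = 4405801/3108169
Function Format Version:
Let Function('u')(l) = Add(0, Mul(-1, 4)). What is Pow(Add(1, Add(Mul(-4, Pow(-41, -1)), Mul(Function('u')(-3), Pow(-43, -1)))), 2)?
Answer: Rational(4405801, 3108169) ≈ 1.4175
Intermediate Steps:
Function('u')(l) = -4 (Function('u')(l) = Add(0, -4) = -4)
Pow(Add(1, Add(Mul(-4, Pow(-41, -1)), Mul(Function('u')(-3), Pow(-43, -1)))), 2) = Pow(Add(1, Add(Mul(-4, Pow(-41, -1)), Mul(-4, Pow(-43, -1)))), 2) = Pow(Add(1, Add(Mul(-4, Rational(-1, 41)), Mul(-4, Rational(-1, 43)))), 2) = Pow(Add(1, Add(Rational(4, 41), Rational(4, 43))), 2) = Pow(Add(1, Rational(336, 1763)), 2) = Pow(Rational(2099, 1763), 2) = Rational(4405801, 3108169)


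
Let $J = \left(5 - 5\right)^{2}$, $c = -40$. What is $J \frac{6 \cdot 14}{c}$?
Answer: $0$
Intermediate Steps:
$J = 0$ ($J = 0^{2} = 0$)
$J \frac{6 \cdot 14}{c} = 0 \frac{6 \cdot 14}{-40} = 0 \cdot 84 \left(- \frac{1}{40}\right) = 0 \left(- \frac{21}{10}\right) = 0$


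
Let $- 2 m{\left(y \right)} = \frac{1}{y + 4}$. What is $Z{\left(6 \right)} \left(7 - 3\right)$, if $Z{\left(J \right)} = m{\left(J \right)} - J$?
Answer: $- \frac{121}{5} \approx -24.2$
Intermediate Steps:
$m{\left(y \right)} = - \frac{1}{2 \left(4 + y\right)}$ ($m{\left(y \right)} = - \frac{1}{2 \left(y + 4\right)} = - \frac{1}{2 \left(4 + y\right)}$)
$Z{\left(J \right)} = - J - \frac{1}{8 + 2 J}$ ($Z{\left(J \right)} = - \frac{1}{8 + 2 J} - J = - J - \frac{1}{8 + 2 J}$)
$Z{\left(6 \right)} \left(7 - 3\right) = \frac{- \frac{1}{2} - 6 \left(4 + 6\right)}{4 + 6} \left(7 - 3\right) = \frac{- \frac{1}{2} - 6 \cdot 10}{10} \left(7 - 3\right) = \frac{- \frac{1}{2} - 60}{10} \cdot 4 = \frac{1}{10} \left(- \frac{121}{2}\right) 4 = \left(- \frac{121}{20}\right) 4 = - \frac{121}{5}$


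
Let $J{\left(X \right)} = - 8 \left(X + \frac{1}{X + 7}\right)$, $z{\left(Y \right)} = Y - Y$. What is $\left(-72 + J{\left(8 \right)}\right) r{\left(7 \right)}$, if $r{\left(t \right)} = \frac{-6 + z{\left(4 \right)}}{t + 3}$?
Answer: $\frac{2048}{25} \approx 81.92$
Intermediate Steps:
$z{\left(Y \right)} = 0$
$J{\left(X \right)} = - 8 X - \frac{8}{7 + X}$ ($J{\left(X \right)} = - 8 \left(X + \frac{1}{7 + X}\right) = - 8 X - \frac{8}{7 + X}$)
$r{\left(t \right)} = - \frac{6}{3 + t}$ ($r{\left(t \right)} = \frac{-6 + 0}{t + 3} = - \frac{6}{3 + t}$)
$\left(-72 + J{\left(8 \right)}\right) r{\left(7 \right)} = \left(-72 + \frac{8 \left(-1 - 8^{2} - 56\right)}{7 + 8}\right) \left(- \frac{6}{3 + 7}\right) = \left(-72 + \frac{8 \left(-1 - 64 - 56\right)}{15}\right) \left(- \frac{6}{10}\right) = \left(-72 + 8 \cdot \frac{1}{15} \left(-1 - 64 - 56\right)\right) \left(\left(-6\right) \frac{1}{10}\right) = \left(-72 + 8 \cdot \frac{1}{15} \left(-121\right)\right) \left(- \frac{3}{5}\right) = \left(-72 - \frac{968}{15}\right) \left(- \frac{3}{5}\right) = \left(- \frac{2048}{15}\right) \left(- \frac{3}{5}\right) = \frac{2048}{25}$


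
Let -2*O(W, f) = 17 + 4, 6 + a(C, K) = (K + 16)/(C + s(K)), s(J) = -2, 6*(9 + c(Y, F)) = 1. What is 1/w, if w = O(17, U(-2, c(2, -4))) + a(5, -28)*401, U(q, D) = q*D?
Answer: -2/8041 ≈ -0.00024873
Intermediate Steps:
c(Y, F) = -53/6 (c(Y, F) = -9 + (⅙)*1 = -9 + ⅙ = -53/6)
U(q, D) = D*q
a(C, K) = -6 + (16 + K)/(-2 + C) (a(C, K) = -6 + (K + 16)/(C - 2) = -6 + (16 + K)/(-2 + C))
O(W, f) = -21/2 (O(W, f) = -(17 + 4)/2 = -½*21 = -21/2)
w = -8041/2 (w = -21/2 + ((28 - 28 - 6*5)/(-2 + 5))*401 = -21/2 + ((28 - 28 - 30)/3)*401 = -21/2 + ((⅓)*(-30))*401 = -21/2 - 10*401 = -21/2 - 4010 = -8041/2 ≈ -4020.5)
1/w = 1/(-8041/2) = -2/8041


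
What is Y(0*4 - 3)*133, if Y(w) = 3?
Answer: 399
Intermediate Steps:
Y(0*4 - 3)*133 = 3*133 = 399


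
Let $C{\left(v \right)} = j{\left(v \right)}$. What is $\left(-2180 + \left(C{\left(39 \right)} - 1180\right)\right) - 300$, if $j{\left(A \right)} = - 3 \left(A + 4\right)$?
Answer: $-3789$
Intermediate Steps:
$j{\left(A \right)} = -12 - 3 A$ ($j{\left(A \right)} = - 3 \left(4 + A\right) = -12 - 3 A$)
$C{\left(v \right)} = -12 - 3 v$
$\left(-2180 + \left(C{\left(39 \right)} - 1180\right)\right) - 300 = \left(-2180 - 1309\right) - 300 = -3489 - 300 = -3789$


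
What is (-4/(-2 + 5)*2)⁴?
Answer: 4096/81 ≈ 50.568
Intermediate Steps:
(-4/(-2 + 5)*2)⁴ = (-4/3*2)⁴ = (-8/3)⁴ = 4096/81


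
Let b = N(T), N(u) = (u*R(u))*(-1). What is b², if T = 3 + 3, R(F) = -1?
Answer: 36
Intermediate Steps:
T = 6
N(u) = u (N(u) = (u*(-1))*(-1) = -u*(-1) = u)
b = 6
b² = 6² = 36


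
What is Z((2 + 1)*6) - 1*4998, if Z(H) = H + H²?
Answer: -4656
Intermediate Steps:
Z((2 + 1)*6) - 1*4998 = ((2 + 1)*6)*(1 + (2 + 1)*6) - 1*4998 = (3*6)*(1 + 3*6) - 4998 = 18*(1 + 18) - 4998 = 18*19 - 4998 = 342 - 4998 = -4656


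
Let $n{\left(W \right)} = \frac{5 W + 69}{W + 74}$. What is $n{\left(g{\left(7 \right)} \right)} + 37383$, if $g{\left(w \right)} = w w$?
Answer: $\frac{4598423}{123} \approx 37386.0$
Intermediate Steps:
$g{\left(w \right)} = w^{2}$
$n{\left(W \right)} = \frac{69 + 5 W}{74 + W}$
$n{\left(g{\left(7 \right)} \right)} + 37383 = \frac{69 + 5 \cdot 7^{2}}{74 + 7^{2}} + 37383 = \frac{69 + 5 \cdot 49}{74 + 49} + 37383 = \frac{69 + 245}{123} + 37383 = \frac{1}{123} \cdot 314 + 37383 = \frac{314}{123} + 37383 = \frac{4598423}{123}$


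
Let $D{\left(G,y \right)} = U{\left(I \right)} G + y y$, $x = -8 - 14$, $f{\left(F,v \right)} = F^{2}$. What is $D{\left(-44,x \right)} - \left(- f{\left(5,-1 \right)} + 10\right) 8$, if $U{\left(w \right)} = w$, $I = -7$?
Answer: $912$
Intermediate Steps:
$x = -22$
$D{\left(G,y \right)} = y^{2} - 7 G$ ($D{\left(G,y \right)} = - 7 G + y y = - 7 G + y^{2} = y^{2} - 7 G$)
$D{\left(-44,x \right)} - \left(- f{\left(5,-1 \right)} + 10\right) 8 = \left(\left(-22\right)^{2} - -308\right) - \left(- 5^{2} + 10\right) 8 = \left(484 + 308\right) - \left(\left(-1\right) 25 + 10\right) 8 = 792 - \left(-25 + 10\right) 8 = 792 - \left(-15\right) 8 = 792 - -120 = 792 + 120 = 912$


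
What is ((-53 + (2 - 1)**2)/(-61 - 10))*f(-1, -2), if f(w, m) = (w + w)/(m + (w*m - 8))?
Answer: 13/71 ≈ 0.18310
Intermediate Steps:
f(w, m) = 2*w/(-8 + m + m*w) (f(w, m) = (2*w)/(m + (m*w - 8)) = (2*w)/(m + (-8 + m*w)) = (2*w)/(-8 + m + m*w) = 2*w/(-8 + m + m*w))
((-53 + (2 - 1)**2)/(-61 - 10))*f(-1, -2) = ((-53 + (2 - 1)**2)/(-61 - 10))*(2*(-1)/(-8 - 2 - 2*(-1))) = ((-53 + 1**2)/(-71))*(2*(-1)/(-8 - 2 + 2)) = ((-53 + 1)*(-1/71))*(2*(-1)/(-8)) = (-52*(-1/71))*(2*(-1)*(-1/8)) = (52/71)*(1/4) = 13/71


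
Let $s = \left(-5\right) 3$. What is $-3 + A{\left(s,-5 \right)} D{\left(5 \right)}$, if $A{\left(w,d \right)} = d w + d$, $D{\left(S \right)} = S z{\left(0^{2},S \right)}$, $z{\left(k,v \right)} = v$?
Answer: $1747$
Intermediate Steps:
$s = -15$
$D{\left(S \right)} = S^{2}$ ($D{\left(S \right)} = S S = S^{2}$)
$A{\left(w,d \right)} = d + d w$
$-3 + A{\left(s,-5 \right)} D{\left(5 \right)} = -3 + - 5 \left(1 - 15\right) 5^{2} = -3 + \left(-5\right) \left(-14\right) 25 = -3 + 70 \cdot 25 = -3 + 1750 = 1747$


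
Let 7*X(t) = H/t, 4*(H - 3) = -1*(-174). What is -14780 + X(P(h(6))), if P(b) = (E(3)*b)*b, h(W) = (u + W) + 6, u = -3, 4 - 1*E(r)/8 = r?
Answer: -44694689/3024 ≈ -14780.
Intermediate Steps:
E(r) = 32 - 8*r
h(W) = 3 + W (h(W) = (-3 + W) + 6 = 3 + W)
P(b) = 8*b**2 (P(b) = ((32 - 8*3)*b)*b = ((32 - 24)*b)*b = (8*b)*b = 8*b**2)
H = 93/2 (H = 3 + (-1*(-174))/4 = 3 + (1/4)*174 = 3 + 87/2 = 93/2 ≈ 46.500)
X(t) = 93/(14*t) (X(t) = (93/(2*t))/7 = 93/(14*t))
-14780 + X(P(h(6))) = -14780 + 93/(14*((8*(3 + 6)**2))) = -14780 + 93/(14*((8*9**2))) = -14780 + 93/(14*((8*81))) = -14780 + (93/14)/648 = -14780 + (93/14)*(1/648) = -14780 + 31/3024 = -44694689/3024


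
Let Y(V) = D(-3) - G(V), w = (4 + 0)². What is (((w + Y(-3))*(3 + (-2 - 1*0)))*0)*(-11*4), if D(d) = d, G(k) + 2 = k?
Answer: 0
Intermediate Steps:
G(k) = -2 + k
w = 16 (w = 4² = 16)
Y(V) = -1 - V (Y(V) = -3 - (-2 + V) = -3 + (2 - V) = -1 - V)
(((w + Y(-3))*(3 + (-2 - 1*0)))*0)*(-11*4) = (((16 + (-1 - 1*(-3)))*(3 + (-2 - 1*0)))*0)*(-11*4) = (((16 + (-1 + 3))*(3 + (-2 + 0)))*0)*(-44) = (((16 + 2)*(3 - 2))*0)*(-44) = ((18*1)*0)*(-44) = (18*0)*(-44) = 0*(-44) = 0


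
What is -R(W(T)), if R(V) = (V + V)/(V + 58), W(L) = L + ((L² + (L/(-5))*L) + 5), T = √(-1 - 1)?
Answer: 2*(-5*√2 + 17*I)/(-307*I + 5*√2) ≈ -0.11175 - 0.043492*I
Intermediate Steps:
T = I*√2 (T = √(-2) = I*√2 ≈ 1.4142*I)
W(L) = 5 + L + 4*L²/5 (W(L) = L + ((L² + (L*(-⅕))*L) + 5) = L + ((L² + (-L/5)*L) + 5) = L + ((L² - L²/5) + 5) = L + (4*L²/5 + 5) = L + (5 + 4*L²/5) = 5 + L + 4*L²/5)
R(V) = 2*V/(58 + V) (R(V) = (2*V)/(58 + V) = 2*V/(58 + V))
-R(W(T)) = -2*(5 + I*√2 + 4*(I*√2)²/5)/(58 + (5 + I*√2 + 4*(I*√2)²/5)) = -2*(5 + I*√2 + (⅘)*(-2))/(58 + (5 + I*√2 + (⅘)*(-2))) = -2*(5 + I*√2 - 8/5)/(58 + (5 + I*√2 - 8/5)) = -2*(17/5 + I*√2)/(58 + (17/5 + I*√2)) = -2*(17/5 + I*√2)/(307/5 + I*√2)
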